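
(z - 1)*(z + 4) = z^2 + 3*z - 4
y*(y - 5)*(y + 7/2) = y^3 - 3*y^2/2 - 35*y/2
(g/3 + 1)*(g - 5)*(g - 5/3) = g^3/3 - 11*g^2/9 - 35*g/9 + 25/3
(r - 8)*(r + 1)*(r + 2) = r^3 - 5*r^2 - 22*r - 16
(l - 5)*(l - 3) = l^2 - 8*l + 15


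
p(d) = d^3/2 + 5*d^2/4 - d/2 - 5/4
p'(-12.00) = 185.50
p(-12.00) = -679.25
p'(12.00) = 245.50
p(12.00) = 1036.75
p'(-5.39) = 29.60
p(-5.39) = -40.54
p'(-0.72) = -1.52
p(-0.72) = -0.43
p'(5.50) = 58.62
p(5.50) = 117.00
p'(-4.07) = 14.17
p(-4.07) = -12.22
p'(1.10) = 4.06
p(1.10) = 0.38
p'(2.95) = 19.93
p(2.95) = 20.99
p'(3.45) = 25.98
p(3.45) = 32.43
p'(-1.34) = -1.16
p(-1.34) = 0.46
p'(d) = 3*d^2/2 + 5*d/2 - 1/2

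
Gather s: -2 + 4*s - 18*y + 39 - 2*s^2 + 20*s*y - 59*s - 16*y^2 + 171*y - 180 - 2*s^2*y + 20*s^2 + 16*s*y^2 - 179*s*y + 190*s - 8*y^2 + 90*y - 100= s^2*(18 - 2*y) + s*(16*y^2 - 159*y + 135) - 24*y^2 + 243*y - 243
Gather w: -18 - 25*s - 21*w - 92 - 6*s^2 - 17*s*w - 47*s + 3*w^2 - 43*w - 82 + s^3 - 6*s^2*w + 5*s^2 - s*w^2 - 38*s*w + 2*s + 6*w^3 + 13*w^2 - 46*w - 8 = s^3 - s^2 - 70*s + 6*w^3 + w^2*(16 - s) + w*(-6*s^2 - 55*s - 110) - 200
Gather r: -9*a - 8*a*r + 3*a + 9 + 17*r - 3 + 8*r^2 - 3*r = -6*a + 8*r^2 + r*(14 - 8*a) + 6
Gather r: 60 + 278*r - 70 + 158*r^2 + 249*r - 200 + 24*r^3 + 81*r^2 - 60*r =24*r^3 + 239*r^2 + 467*r - 210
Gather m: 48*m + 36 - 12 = 48*m + 24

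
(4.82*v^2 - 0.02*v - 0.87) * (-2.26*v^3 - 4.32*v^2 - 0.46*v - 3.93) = -10.8932*v^5 - 20.7772*v^4 - 0.1646*v^3 - 15.175*v^2 + 0.4788*v + 3.4191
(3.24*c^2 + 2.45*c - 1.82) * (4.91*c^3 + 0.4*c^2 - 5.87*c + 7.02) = 15.9084*c^5 + 13.3255*c^4 - 26.975*c^3 + 7.6353*c^2 + 27.8824*c - 12.7764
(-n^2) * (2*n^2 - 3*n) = -2*n^4 + 3*n^3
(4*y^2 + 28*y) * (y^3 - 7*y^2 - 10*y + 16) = 4*y^5 - 236*y^3 - 216*y^2 + 448*y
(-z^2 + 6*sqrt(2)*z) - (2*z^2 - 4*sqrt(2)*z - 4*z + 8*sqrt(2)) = -3*z^2 + 4*z + 10*sqrt(2)*z - 8*sqrt(2)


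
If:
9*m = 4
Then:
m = 4/9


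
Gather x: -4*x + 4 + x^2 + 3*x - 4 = x^2 - x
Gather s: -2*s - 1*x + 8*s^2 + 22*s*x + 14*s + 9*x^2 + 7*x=8*s^2 + s*(22*x + 12) + 9*x^2 + 6*x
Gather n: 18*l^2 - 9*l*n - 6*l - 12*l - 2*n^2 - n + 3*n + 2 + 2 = 18*l^2 - 18*l - 2*n^2 + n*(2 - 9*l) + 4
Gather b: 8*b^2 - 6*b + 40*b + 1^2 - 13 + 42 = 8*b^2 + 34*b + 30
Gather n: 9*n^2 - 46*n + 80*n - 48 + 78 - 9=9*n^2 + 34*n + 21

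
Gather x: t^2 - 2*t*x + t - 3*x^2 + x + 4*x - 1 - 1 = t^2 + t - 3*x^2 + x*(5 - 2*t) - 2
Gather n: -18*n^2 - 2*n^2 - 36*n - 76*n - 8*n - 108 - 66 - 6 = -20*n^2 - 120*n - 180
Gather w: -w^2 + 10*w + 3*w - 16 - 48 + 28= -w^2 + 13*w - 36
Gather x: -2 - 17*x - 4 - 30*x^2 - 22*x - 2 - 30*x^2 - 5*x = -60*x^2 - 44*x - 8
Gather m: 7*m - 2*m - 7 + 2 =5*m - 5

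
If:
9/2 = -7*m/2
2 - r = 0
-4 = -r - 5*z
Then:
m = -9/7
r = 2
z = 2/5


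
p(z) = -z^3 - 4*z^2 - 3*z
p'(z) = -3*z^2 - 8*z - 3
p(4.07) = -145.89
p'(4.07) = -85.25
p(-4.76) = 31.50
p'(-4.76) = -32.89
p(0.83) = -5.82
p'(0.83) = -11.71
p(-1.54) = -1.21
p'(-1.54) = 2.21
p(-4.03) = 12.58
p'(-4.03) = -19.48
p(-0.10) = 0.26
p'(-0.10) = -2.23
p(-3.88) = 9.83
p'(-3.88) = -17.12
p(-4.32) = 18.93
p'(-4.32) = -24.43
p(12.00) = -2340.00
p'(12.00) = -531.00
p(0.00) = 0.00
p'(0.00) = -3.00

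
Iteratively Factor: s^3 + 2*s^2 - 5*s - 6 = (s + 1)*(s^2 + s - 6) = (s - 2)*(s + 1)*(s + 3)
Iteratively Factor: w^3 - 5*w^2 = (w - 5)*(w^2) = w*(w - 5)*(w)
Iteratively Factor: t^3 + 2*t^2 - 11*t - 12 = (t + 1)*(t^2 + t - 12) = (t - 3)*(t + 1)*(t + 4)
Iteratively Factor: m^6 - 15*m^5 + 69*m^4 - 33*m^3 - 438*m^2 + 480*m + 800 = (m - 4)*(m^5 - 11*m^4 + 25*m^3 + 67*m^2 - 170*m - 200) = (m - 4)*(m + 1)*(m^4 - 12*m^3 + 37*m^2 + 30*m - 200) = (m - 4)*(m + 1)*(m + 2)*(m^3 - 14*m^2 + 65*m - 100) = (m - 4)^2*(m + 1)*(m + 2)*(m^2 - 10*m + 25) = (m - 5)*(m - 4)^2*(m + 1)*(m + 2)*(m - 5)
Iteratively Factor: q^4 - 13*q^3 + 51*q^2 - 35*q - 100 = (q - 4)*(q^3 - 9*q^2 + 15*q + 25) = (q - 5)*(q - 4)*(q^2 - 4*q - 5) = (q - 5)*(q - 4)*(q + 1)*(q - 5)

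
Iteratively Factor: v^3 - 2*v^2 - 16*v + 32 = (v + 4)*(v^2 - 6*v + 8) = (v - 2)*(v + 4)*(v - 4)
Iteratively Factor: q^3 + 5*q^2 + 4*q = (q + 4)*(q^2 + q) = q*(q + 4)*(q + 1)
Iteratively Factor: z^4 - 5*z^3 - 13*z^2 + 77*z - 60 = (z - 5)*(z^3 - 13*z + 12) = (z - 5)*(z + 4)*(z^2 - 4*z + 3) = (z - 5)*(z - 1)*(z + 4)*(z - 3)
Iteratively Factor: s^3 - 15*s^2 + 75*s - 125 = (s - 5)*(s^2 - 10*s + 25) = (s - 5)^2*(s - 5)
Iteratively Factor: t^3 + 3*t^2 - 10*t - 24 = (t + 2)*(t^2 + t - 12) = (t + 2)*(t + 4)*(t - 3)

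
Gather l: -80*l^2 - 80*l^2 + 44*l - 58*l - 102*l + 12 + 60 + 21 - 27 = -160*l^2 - 116*l + 66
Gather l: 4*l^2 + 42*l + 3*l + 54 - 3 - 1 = 4*l^2 + 45*l + 50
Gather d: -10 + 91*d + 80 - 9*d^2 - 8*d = -9*d^2 + 83*d + 70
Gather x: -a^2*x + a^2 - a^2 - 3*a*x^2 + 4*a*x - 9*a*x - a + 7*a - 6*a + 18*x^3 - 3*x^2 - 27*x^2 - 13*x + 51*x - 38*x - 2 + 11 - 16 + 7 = 18*x^3 + x^2*(-3*a - 30) + x*(-a^2 - 5*a)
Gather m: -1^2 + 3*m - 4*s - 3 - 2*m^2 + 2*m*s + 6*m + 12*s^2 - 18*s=-2*m^2 + m*(2*s + 9) + 12*s^2 - 22*s - 4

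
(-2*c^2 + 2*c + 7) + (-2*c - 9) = -2*c^2 - 2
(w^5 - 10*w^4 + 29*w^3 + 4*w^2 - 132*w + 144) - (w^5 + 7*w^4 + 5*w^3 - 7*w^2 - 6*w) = -17*w^4 + 24*w^3 + 11*w^2 - 126*w + 144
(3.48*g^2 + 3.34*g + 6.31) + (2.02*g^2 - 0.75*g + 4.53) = 5.5*g^2 + 2.59*g + 10.84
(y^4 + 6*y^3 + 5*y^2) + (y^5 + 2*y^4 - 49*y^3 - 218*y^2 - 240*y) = y^5 + 3*y^4 - 43*y^3 - 213*y^2 - 240*y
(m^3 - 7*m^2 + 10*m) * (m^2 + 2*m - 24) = m^5 - 5*m^4 - 28*m^3 + 188*m^2 - 240*m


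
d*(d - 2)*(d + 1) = d^3 - d^2 - 2*d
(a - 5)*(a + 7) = a^2 + 2*a - 35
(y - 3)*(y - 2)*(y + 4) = y^3 - y^2 - 14*y + 24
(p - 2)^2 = p^2 - 4*p + 4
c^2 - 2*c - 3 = (c - 3)*(c + 1)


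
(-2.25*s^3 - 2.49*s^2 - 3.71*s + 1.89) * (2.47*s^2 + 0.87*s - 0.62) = -5.5575*s^5 - 8.1078*s^4 - 9.935*s^3 + 2.9844*s^2 + 3.9445*s - 1.1718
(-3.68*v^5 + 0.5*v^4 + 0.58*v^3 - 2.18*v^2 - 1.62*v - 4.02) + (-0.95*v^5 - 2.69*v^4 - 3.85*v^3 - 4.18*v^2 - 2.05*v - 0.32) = -4.63*v^5 - 2.19*v^4 - 3.27*v^3 - 6.36*v^2 - 3.67*v - 4.34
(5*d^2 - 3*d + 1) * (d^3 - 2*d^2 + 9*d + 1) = 5*d^5 - 13*d^4 + 52*d^3 - 24*d^2 + 6*d + 1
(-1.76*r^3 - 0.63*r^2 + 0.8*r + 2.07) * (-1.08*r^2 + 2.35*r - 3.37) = 1.9008*r^5 - 3.4556*r^4 + 3.5867*r^3 + 1.7675*r^2 + 2.1685*r - 6.9759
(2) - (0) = 2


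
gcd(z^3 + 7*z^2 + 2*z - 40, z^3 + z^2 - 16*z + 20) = z^2 + 3*z - 10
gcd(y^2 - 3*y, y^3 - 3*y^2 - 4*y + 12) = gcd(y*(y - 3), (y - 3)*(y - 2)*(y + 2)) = y - 3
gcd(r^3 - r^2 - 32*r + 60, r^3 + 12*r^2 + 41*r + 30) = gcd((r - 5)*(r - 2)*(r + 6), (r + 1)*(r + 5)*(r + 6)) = r + 6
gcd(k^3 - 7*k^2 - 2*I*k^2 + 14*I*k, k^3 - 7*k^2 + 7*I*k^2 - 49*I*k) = k^2 - 7*k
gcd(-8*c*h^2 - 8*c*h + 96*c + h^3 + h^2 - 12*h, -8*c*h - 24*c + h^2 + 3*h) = 8*c - h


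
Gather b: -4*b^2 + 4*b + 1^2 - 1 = -4*b^2 + 4*b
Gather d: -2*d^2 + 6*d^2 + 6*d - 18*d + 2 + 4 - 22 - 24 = 4*d^2 - 12*d - 40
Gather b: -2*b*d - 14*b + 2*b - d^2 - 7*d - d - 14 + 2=b*(-2*d - 12) - d^2 - 8*d - 12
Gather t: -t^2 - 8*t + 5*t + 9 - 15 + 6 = -t^2 - 3*t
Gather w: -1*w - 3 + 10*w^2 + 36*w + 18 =10*w^2 + 35*w + 15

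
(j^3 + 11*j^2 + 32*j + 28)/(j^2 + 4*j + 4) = j + 7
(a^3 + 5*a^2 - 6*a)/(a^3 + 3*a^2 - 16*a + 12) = a/(a - 2)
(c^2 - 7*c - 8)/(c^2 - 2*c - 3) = (c - 8)/(c - 3)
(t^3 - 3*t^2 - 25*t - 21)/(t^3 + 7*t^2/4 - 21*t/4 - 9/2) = 4*(t^2 - 6*t - 7)/(4*t^2 - 5*t - 6)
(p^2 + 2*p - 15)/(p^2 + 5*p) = (p - 3)/p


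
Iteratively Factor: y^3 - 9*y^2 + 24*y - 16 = (y - 4)*(y^2 - 5*y + 4) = (y - 4)*(y - 1)*(y - 4)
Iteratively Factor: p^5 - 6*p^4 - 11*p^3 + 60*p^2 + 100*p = (p - 5)*(p^4 - p^3 - 16*p^2 - 20*p) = (p - 5)^2*(p^3 + 4*p^2 + 4*p) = p*(p - 5)^2*(p^2 + 4*p + 4) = p*(p - 5)^2*(p + 2)*(p + 2)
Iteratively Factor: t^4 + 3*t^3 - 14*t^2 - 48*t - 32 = (t + 1)*(t^3 + 2*t^2 - 16*t - 32) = (t - 4)*(t + 1)*(t^2 + 6*t + 8) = (t - 4)*(t + 1)*(t + 2)*(t + 4)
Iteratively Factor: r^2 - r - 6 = (r - 3)*(r + 2)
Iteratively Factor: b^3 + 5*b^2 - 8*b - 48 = (b + 4)*(b^2 + b - 12) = (b - 3)*(b + 4)*(b + 4)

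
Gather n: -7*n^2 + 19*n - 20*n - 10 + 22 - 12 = -7*n^2 - n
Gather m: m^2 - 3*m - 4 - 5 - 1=m^2 - 3*m - 10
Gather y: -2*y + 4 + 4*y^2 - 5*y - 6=4*y^2 - 7*y - 2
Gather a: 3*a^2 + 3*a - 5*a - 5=3*a^2 - 2*a - 5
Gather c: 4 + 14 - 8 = 10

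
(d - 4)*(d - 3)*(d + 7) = d^3 - 37*d + 84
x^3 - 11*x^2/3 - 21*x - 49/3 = (x - 7)*(x + 1)*(x + 7/3)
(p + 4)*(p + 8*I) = p^2 + 4*p + 8*I*p + 32*I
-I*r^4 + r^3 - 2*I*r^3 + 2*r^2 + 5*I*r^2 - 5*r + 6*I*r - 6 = (r - 2)*(r + 3)*(r + I)*(-I*r - I)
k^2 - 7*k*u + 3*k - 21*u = (k + 3)*(k - 7*u)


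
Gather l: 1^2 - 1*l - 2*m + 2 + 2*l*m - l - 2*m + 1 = l*(2*m - 2) - 4*m + 4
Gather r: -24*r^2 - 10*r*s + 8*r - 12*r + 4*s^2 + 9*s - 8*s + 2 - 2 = -24*r^2 + r*(-10*s - 4) + 4*s^2 + s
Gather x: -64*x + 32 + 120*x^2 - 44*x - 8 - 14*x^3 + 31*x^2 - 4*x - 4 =-14*x^3 + 151*x^2 - 112*x + 20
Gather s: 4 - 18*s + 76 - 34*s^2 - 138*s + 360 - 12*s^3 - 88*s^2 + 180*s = -12*s^3 - 122*s^2 + 24*s + 440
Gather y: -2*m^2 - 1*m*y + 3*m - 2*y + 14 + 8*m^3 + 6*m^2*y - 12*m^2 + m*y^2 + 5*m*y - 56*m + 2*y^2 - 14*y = 8*m^3 - 14*m^2 - 53*m + y^2*(m + 2) + y*(6*m^2 + 4*m - 16) + 14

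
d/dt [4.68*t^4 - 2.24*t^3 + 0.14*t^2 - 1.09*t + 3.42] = 18.72*t^3 - 6.72*t^2 + 0.28*t - 1.09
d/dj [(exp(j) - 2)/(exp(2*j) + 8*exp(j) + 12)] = (-2*(exp(j) - 2)*(exp(j) + 4) + exp(2*j) + 8*exp(j) + 12)*exp(j)/(exp(2*j) + 8*exp(j) + 12)^2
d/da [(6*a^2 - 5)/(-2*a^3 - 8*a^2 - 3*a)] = (12*a^4 - 48*a^2 - 80*a - 15)/(a^2*(4*a^4 + 32*a^3 + 76*a^2 + 48*a + 9))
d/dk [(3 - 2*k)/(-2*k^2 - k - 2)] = (4*k^2 + 2*k - (2*k - 3)*(4*k + 1) + 4)/(2*k^2 + k + 2)^2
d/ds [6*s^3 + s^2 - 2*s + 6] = 18*s^2 + 2*s - 2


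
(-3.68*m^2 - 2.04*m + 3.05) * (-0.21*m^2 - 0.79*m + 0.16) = 0.7728*m^4 + 3.3356*m^3 + 0.3823*m^2 - 2.7359*m + 0.488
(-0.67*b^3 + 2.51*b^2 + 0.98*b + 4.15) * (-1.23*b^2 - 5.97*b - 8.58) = 0.8241*b^5 + 0.912600000000001*b^4 - 10.4415*b^3 - 32.4909*b^2 - 33.1839*b - 35.607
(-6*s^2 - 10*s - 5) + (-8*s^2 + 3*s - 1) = -14*s^2 - 7*s - 6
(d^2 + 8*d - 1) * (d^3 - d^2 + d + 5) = d^5 + 7*d^4 - 8*d^3 + 14*d^2 + 39*d - 5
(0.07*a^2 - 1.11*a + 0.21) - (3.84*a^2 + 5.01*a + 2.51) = -3.77*a^2 - 6.12*a - 2.3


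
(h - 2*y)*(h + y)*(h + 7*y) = h^3 + 6*h^2*y - 9*h*y^2 - 14*y^3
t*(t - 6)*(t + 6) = t^3 - 36*t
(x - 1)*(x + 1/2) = x^2 - x/2 - 1/2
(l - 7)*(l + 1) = l^2 - 6*l - 7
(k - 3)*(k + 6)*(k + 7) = k^3 + 10*k^2 + 3*k - 126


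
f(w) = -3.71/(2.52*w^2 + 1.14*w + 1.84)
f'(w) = -3.71*(-5.04*w - 1.14)/(2.52*w^2 + 1.14*w + 1.84)^2 = (18.6984*w + 4.2294)/(2.52*w^2 + 1.14*w + 1.84)^2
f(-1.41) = -0.71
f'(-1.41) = -0.81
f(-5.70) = -0.05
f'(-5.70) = -0.02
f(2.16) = -0.23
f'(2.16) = 0.17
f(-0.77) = -1.51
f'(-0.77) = -1.69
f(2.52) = -0.18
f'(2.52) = 0.12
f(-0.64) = -1.73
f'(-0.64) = -1.69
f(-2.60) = -0.23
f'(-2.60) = -0.18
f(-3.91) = -0.10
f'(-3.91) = -0.05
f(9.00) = -0.02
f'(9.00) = 0.00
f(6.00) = -0.04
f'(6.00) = 0.01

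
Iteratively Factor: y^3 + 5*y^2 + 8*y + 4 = (y + 2)*(y^2 + 3*y + 2) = (y + 1)*(y + 2)*(y + 2)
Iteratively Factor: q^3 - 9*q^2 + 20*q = (q - 4)*(q^2 - 5*q) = (q - 5)*(q - 4)*(q)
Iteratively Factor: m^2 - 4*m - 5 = (m + 1)*(m - 5)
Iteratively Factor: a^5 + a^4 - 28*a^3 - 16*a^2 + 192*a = (a - 4)*(a^4 + 5*a^3 - 8*a^2 - 48*a) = (a - 4)*(a - 3)*(a^3 + 8*a^2 + 16*a) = (a - 4)*(a - 3)*(a + 4)*(a^2 + 4*a) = a*(a - 4)*(a - 3)*(a + 4)*(a + 4)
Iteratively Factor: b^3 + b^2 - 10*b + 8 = (b - 2)*(b^2 + 3*b - 4) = (b - 2)*(b - 1)*(b + 4)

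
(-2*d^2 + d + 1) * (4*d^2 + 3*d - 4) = -8*d^4 - 2*d^3 + 15*d^2 - d - 4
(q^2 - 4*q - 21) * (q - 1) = q^3 - 5*q^2 - 17*q + 21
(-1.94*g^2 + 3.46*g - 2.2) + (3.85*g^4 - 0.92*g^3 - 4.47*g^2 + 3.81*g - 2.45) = 3.85*g^4 - 0.92*g^3 - 6.41*g^2 + 7.27*g - 4.65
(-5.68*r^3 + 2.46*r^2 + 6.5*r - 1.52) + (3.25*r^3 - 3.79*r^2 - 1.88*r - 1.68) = -2.43*r^3 - 1.33*r^2 + 4.62*r - 3.2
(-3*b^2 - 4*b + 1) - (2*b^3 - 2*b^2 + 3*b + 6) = -2*b^3 - b^2 - 7*b - 5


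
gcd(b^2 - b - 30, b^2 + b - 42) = b - 6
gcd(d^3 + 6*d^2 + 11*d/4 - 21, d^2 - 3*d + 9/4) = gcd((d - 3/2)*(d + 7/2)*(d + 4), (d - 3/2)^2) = d - 3/2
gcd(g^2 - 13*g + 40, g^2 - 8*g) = g - 8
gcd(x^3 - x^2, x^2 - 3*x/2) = x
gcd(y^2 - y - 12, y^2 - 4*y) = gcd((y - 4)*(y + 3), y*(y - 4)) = y - 4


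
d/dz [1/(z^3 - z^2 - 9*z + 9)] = (-3*z^2 + 2*z + 9)/(z^3 - z^2 - 9*z + 9)^2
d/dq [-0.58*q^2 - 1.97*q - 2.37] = -1.16*q - 1.97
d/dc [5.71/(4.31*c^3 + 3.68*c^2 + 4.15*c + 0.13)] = (-73.8303*c^2 - 42.0256*c - 23.6965)/(4.31*c^3 + 3.68*c^2 + 4.15*c + 0.13)^2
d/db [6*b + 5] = 6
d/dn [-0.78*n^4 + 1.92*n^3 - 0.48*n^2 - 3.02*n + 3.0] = -3.12*n^3 + 5.76*n^2 - 0.96*n - 3.02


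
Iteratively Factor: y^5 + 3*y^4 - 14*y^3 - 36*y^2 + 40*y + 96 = (y - 2)*(y^4 + 5*y^3 - 4*y^2 - 44*y - 48) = (y - 2)*(y + 4)*(y^3 + y^2 - 8*y - 12) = (y - 3)*(y - 2)*(y + 4)*(y^2 + 4*y + 4) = (y - 3)*(y - 2)*(y + 2)*(y + 4)*(y + 2)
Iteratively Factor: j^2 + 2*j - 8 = (j - 2)*(j + 4)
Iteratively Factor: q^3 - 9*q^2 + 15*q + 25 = (q - 5)*(q^2 - 4*q - 5) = (q - 5)^2*(q + 1)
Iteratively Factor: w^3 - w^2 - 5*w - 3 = (w + 1)*(w^2 - 2*w - 3) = (w + 1)^2*(w - 3)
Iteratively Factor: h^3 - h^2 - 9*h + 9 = (h - 1)*(h^2 - 9) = (h - 3)*(h - 1)*(h + 3)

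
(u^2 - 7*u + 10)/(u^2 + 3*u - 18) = (u^2 - 7*u + 10)/(u^2 + 3*u - 18)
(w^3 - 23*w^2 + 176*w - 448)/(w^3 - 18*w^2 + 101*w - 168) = (w - 8)/(w - 3)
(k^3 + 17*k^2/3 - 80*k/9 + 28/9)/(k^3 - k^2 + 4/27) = 3*(k + 7)/(3*k + 1)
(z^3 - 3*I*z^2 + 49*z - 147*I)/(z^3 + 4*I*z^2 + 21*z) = (z - 7*I)/z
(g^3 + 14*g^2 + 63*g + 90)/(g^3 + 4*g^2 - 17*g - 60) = (g + 6)/(g - 4)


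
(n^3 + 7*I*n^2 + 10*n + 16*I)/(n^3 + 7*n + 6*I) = (n^2 + 6*I*n + 16)/(n^2 - I*n + 6)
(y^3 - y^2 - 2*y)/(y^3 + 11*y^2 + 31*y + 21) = y*(y - 2)/(y^2 + 10*y + 21)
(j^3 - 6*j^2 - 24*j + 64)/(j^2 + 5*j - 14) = (j^2 - 4*j - 32)/(j + 7)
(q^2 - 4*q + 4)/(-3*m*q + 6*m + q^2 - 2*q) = (q - 2)/(-3*m + q)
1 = 1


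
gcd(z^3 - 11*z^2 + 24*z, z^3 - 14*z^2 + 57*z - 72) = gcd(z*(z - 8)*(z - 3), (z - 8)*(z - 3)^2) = z^2 - 11*z + 24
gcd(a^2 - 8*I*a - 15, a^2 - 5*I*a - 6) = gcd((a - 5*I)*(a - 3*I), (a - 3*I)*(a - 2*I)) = a - 3*I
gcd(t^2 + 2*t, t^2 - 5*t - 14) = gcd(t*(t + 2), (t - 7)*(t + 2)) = t + 2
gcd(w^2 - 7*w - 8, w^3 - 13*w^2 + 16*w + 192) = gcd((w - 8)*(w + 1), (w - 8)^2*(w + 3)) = w - 8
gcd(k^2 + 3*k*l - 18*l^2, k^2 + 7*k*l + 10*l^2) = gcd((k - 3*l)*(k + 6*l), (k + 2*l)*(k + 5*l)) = 1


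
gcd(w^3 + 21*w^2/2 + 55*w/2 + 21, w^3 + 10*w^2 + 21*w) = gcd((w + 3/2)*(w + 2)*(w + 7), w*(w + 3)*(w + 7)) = w + 7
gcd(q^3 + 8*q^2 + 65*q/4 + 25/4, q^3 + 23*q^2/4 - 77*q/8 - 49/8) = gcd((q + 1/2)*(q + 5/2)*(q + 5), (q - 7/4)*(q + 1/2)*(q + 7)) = q + 1/2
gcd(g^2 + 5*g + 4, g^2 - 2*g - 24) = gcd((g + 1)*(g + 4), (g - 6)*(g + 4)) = g + 4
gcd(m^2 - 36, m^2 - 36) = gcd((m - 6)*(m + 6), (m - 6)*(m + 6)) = m^2 - 36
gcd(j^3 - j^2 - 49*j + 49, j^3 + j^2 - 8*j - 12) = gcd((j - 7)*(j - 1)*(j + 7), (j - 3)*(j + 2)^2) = 1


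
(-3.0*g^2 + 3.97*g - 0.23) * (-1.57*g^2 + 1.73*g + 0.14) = 4.71*g^4 - 11.4229*g^3 + 6.8092*g^2 + 0.1579*g - 0.0322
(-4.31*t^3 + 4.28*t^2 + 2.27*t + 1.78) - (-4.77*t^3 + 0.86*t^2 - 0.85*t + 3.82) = 0.46*t^3 + 3.42*t^2 + 3.12*t - 2.04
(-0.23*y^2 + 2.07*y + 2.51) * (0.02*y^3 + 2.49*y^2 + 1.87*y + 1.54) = -0.0046*y^5 - 0.5313*y^4 + 4.7744*y^3 + 9.7666*y^2 + 7.8815*y + 3.8654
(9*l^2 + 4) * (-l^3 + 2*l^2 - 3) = -9*l^5 + 18*l^4 - 4*l^3 - 19*l^2 - 12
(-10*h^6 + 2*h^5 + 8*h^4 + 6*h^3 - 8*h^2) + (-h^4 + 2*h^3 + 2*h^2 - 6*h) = -10*h^6 + 2*h^5 + 7*h^4 + 8*h^3 - 6*h^2 - 6*h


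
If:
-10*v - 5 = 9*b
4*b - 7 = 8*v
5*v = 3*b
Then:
No Solution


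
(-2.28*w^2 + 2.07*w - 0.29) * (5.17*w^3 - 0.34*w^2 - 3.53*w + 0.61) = -11.7876*w^5 + 11.4771*w^4 + 5.8453*w^3 - 8.5993*w^2 + 2.2864*w - 0.1769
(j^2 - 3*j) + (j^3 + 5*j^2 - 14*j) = j^3 + 6*j^2 - 17*j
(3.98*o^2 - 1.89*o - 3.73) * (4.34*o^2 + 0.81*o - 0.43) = 17.2732*o^4 - 4.9788*o^3 - 19.4305*o^2 - 2.2086*o + 1.6039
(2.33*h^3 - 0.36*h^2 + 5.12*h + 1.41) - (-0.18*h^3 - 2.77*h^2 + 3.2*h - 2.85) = 2.51*h^3 + 2.41*h^2 + 1.92*h + 4.26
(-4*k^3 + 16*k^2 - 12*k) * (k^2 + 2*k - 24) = -4*k^5 + 8*k^4 + 116*k^3 - 408*k^2 + 288*k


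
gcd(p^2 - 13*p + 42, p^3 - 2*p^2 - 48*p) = 1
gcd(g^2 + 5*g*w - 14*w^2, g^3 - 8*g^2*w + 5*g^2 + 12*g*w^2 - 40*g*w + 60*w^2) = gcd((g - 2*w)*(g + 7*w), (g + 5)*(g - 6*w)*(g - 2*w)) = -g + 2*w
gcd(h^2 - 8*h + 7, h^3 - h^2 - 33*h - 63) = h - 7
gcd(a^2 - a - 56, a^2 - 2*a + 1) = 1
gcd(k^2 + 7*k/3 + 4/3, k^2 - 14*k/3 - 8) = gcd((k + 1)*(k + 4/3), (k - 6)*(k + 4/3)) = k + 4/3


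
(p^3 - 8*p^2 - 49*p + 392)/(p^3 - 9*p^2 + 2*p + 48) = (p^2 - 49)/(p^2 - p - 6)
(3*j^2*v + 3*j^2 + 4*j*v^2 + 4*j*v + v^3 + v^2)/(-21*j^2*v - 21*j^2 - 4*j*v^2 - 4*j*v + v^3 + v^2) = (j + v)/(-7*j + v)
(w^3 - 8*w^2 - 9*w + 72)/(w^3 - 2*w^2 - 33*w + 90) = (w^2 - 5*w - 24)/(w^2 + w - 30)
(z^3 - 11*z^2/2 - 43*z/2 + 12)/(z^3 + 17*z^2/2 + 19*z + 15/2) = (2*z^2 - 17*z + 8)/(2*z^2 + 11*z + 5)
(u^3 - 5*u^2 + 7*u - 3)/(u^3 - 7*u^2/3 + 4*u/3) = 3*(u^2 - 4*u + 3)/(u*(3*u - 4))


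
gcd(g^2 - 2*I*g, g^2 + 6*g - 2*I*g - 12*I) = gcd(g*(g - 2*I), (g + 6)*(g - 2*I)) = g - 2*I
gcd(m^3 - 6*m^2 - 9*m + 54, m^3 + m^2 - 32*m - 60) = m - 6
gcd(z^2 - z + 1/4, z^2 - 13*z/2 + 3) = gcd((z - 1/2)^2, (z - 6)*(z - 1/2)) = z - 1/2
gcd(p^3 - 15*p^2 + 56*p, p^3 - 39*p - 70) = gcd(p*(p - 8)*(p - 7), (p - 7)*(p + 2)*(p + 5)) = p - 7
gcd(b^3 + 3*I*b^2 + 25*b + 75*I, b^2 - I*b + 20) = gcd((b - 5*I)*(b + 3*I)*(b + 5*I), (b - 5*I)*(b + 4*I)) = b - 5*I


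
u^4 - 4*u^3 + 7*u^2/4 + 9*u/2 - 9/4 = (u - 3)*(u - 3/2)*(u - 1/2)*(u + 1)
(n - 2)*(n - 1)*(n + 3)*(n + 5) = n^4 + 5*n^3 - 7*n^2 - 29*n + 30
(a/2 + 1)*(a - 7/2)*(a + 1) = a^3/2 - a^2/4 - 17*a/4 - 7/2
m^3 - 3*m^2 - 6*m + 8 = (m - 4)*(m - 1)*(m + 2)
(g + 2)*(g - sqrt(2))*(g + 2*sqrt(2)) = g^3 + sqrt(2)*g^2 + 2*g^2 - 4*g + 2*sqrt(2)*g - 8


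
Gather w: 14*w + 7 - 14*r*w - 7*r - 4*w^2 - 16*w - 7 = -7*r - 4*w^2 + w*(-14*r - 2)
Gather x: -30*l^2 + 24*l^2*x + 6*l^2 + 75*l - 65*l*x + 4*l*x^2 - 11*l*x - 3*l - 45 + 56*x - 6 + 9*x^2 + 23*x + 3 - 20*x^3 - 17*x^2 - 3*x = -24*l^2 + 72*l - 20*x^3 + x^2*(4*l - 8) + x*(24*l^2 - 76*l + 76) - 48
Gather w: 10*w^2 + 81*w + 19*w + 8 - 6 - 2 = 10*w^2 + 100*w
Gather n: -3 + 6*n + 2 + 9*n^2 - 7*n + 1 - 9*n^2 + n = 0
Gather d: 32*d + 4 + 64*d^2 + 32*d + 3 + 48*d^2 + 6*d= 112*d^2 + 70*d + 7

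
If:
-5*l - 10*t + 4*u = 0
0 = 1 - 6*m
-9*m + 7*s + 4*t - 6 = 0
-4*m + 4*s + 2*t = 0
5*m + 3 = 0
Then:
No Solution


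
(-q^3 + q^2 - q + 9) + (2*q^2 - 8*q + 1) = -q^3 + 3*q^2 - 9*q + 10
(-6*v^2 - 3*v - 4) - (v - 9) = -6*v^2 - 4*v + 5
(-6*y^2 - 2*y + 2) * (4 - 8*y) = 48*y^3 - 8*y^2 - 24*y + 8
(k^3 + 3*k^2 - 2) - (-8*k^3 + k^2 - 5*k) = 9*k^3 + 2*k^2 + 5*k - 2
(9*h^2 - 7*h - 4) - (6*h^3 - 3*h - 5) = -6*h^3 + 9*h^2 - 4*h + 1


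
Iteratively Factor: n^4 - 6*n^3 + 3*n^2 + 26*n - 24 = (n + 2)*(n^3 - 8*n^2 + 19*n - 12) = (n - 3)*(n + 2)*(n^2 - 5*n + 4) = (n - 4)*(n - 3)*(n + 2)*(n - 1)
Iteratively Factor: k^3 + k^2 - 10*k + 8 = (k - 2)*(k^2 + 3*k - 4) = (k - 2)*(k + 4)*(k - 1)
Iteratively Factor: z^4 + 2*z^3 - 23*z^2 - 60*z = (z + 4)*(z^3 - 2*z^2 - 15*z) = (z - 5)*(z + 4)*(z^2 + 3*z) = z*(z - 5)*(z + 4)*(z + 3)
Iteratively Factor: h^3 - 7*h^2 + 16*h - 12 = (h - 2)*(h^2 - 5*h + 6) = (h - 3)*(h - 2)*(h - 2)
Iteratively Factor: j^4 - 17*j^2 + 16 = (j + 1)*(j^3 - j^2 - 16*j + 16) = (j + 1)*(j + 4)*(j^2 - 5*j + 4) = (j - 4)*(j + 1)*(j + 4)*(j - 1)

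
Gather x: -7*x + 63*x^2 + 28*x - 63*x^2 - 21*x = 0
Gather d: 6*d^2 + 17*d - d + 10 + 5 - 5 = 6*d^2 + 16*d + 10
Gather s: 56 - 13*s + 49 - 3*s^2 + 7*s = -3*s^2 - 6*s + 105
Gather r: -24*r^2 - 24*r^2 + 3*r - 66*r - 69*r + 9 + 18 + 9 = -48*r^2 - 132*r + 36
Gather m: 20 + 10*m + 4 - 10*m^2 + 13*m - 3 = -10*m^2 + 23*m + 21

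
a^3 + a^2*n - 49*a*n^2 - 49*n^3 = (a - 7*n)*(a + n)*(a + 7*n)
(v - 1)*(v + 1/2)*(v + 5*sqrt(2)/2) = v^3 - v^2/2 + 5*sqrt(2)*v^2/2 - 5*sqrt(2)*v/4 - v/2 - 5*sqrt(2)/4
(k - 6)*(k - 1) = k^2 - 7*k + 6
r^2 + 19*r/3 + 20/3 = (r + 4/3)*(r + 5)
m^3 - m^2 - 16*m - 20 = (m - 5)*(m + 2)^2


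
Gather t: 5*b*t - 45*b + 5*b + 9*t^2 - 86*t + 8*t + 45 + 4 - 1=-40*b + 9*t^2 + t*(5*b - 78) + 48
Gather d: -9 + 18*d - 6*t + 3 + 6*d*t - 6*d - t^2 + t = d*(6*t + 12) - t^2 - 5*t - 6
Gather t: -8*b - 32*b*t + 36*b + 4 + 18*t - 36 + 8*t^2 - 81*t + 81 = 28*b + 8*t^2 + t*(-32*b - 63) + 49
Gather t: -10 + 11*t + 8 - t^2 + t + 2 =-t^2 + 12*t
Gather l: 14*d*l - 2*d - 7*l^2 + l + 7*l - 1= -2*d - 7*l^2 + l*(14*d + 8) - 1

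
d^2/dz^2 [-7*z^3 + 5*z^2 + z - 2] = 10 - 42*z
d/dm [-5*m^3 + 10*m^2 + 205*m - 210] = -15*m^2 + 20*m + 205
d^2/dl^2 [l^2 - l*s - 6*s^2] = 2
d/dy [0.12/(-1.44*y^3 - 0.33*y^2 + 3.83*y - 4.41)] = (0.5184*y^2 + 0.0792*y - 0.4596)/(1.44*y^3 + 0.33*y^2 - 3.83*y + 4.41)^2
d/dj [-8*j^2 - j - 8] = -16*j - 1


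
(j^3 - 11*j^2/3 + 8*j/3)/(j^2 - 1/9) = 3*j*(3*j^2 - 11*j + 8)/(9*j^2 - 1)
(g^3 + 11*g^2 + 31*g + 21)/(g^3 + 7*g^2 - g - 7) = (g + 3)/(g - 1)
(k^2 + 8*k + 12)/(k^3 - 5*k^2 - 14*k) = (k + 6)/(k*(k - 7))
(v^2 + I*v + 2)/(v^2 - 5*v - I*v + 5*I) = (v + 2*I)/(v - 5)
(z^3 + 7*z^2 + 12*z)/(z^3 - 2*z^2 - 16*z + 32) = z*(z + 3)/(z^2 - 6*z + 8)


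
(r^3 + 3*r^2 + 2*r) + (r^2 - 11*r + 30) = r^3 + 4*r^2 - 9*r + 30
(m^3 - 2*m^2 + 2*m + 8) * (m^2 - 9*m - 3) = m^5 - 11*m^4 + 17*m^3 - 4*m^2 - 78*m - 24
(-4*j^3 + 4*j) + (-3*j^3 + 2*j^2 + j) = -7*j^3 + 2*j^2 + 5*j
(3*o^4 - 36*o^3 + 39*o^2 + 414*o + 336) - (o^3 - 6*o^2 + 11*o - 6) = 3*o^4 - 37*o^3 + 45*o^2 + 403*o + 342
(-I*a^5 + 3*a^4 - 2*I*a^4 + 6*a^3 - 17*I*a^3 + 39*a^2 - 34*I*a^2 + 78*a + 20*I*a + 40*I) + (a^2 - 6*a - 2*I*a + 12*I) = -I*a^5 + 3*a^4 - 2*I*a^4 + 6*a^3 - 17*I*a^3 + 40*a^2 - 34*I*a^2 + 72*a + 18*I*a + 52*I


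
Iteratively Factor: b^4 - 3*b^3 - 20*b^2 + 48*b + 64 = (b + 1)*(b^3 - 4*b^2 - 16*b + 64) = (b - 4)*(b + 1)*(b^2 - 16) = (b - 4)^2*(b + 1)*(b + 4)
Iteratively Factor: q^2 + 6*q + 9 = (q + 3)*(q + 3)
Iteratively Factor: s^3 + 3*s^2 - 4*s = (s)*(s^2 + 3*s - 4) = s*(s + 4)*(s - 1)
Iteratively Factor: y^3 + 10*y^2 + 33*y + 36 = (y + 3)*(y^2 + 7*y + 12) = (y + 3)*(y + 4)*(y + 3)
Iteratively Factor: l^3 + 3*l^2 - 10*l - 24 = (l + 4)*(l^2 - l - 6) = (l + 2)*(l + 4)*(l - 3)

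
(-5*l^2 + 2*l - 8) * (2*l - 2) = -10*l^3 + 14*l^2 - 20*l + 16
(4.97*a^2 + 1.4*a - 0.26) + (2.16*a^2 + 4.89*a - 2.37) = 7.13*a^2 + 6.29*a - 2.63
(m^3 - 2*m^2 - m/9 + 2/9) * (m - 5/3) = m^4 - 11*m^3/3 + 29*m^2/9 + 11*m/27 - 10/27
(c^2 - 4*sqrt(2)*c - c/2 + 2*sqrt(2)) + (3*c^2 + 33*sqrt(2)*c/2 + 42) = 4*c^2 - c/2 + 25*sqrt(2)*c/2 + 2*sqrt(2) + 42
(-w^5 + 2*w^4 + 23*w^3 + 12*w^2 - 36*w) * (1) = -w^5 + 2*w^4 + 23*w^3 + 12*w^2 - 36*w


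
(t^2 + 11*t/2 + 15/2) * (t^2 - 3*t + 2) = t^4 + 5*t^3/2 - 7*t^2 - 23*t/2 + 15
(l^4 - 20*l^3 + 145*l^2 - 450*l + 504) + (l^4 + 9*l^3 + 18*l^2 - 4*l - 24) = 2*l^4 - 11*l^3 + 163*l^2 - 454*l + 480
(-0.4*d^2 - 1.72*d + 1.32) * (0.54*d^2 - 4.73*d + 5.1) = -0.216*d^4 + 0.9632*d^3 + 6.8084*d^2 - 15.0156*d + 6.732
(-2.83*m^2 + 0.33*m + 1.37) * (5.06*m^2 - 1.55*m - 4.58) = -14.3198*m^4 + 6.0563*m^3 + 19.3821*m^2 - 3.6349*m - 6.2746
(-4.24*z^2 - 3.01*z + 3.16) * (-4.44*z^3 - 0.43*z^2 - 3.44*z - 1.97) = 18.8256*z^5 + 15.1876*z^4 + 1.8495*z^3 + 17.3484*z^2 - 4.9407*z - 6.2252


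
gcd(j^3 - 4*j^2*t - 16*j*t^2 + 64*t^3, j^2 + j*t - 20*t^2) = -j + 4*t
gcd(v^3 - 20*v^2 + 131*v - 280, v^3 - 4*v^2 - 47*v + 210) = v - 5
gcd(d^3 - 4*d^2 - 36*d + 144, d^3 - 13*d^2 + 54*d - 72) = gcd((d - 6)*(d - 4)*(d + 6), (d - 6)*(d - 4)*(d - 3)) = d^2 - 10*d + 24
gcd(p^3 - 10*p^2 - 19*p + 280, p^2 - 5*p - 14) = p - 7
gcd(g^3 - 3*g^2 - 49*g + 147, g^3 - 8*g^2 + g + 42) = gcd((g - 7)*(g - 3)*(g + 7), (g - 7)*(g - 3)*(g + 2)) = g^2 - 10*g + 21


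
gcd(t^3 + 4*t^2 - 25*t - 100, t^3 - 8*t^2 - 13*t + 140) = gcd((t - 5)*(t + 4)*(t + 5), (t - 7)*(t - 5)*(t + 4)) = t^2 - t - 20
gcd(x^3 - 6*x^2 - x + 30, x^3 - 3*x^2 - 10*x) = x^2 - 3*x - 10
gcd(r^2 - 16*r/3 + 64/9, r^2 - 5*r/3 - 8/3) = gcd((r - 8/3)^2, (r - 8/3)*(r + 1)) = r - 8/3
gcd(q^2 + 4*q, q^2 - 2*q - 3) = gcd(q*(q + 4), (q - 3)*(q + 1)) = 1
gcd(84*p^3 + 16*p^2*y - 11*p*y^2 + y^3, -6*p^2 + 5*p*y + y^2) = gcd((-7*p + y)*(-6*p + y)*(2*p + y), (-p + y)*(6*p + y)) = 1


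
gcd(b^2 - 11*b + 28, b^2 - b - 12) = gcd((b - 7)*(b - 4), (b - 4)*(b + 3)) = b - 4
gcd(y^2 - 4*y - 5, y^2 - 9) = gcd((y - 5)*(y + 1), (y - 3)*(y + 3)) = 1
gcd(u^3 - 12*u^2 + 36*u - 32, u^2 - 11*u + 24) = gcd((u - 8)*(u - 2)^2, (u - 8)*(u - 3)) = u - 8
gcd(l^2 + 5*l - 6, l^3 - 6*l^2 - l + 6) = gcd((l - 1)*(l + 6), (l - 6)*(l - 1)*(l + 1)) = l - 1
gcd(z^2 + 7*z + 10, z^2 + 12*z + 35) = z + 5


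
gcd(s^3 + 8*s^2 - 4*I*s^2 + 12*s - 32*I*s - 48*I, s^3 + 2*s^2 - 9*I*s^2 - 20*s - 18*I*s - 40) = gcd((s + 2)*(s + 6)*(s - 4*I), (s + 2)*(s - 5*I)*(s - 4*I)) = s^2 + s*(2 - 4*I) - 8*I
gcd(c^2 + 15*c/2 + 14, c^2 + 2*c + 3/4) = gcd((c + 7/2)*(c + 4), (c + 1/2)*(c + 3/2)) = 1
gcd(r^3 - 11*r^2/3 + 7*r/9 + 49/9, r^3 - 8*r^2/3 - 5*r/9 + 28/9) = r^2 - 4*r/3 - 7/3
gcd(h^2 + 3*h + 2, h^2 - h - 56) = 1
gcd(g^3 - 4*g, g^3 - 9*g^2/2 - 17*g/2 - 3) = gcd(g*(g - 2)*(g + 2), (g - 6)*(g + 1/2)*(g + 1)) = 1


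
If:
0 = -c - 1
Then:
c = -1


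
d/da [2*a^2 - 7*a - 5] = 4*a - 7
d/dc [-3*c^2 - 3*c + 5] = -6*c - 3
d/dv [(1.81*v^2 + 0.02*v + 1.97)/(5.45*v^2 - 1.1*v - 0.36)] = (-2.1*v^2 - 22.7762*v + 2.1598)/(29.7025*v^4 - 11.99*v^3 - 2.714*v^2 + 0.792*v + 0.1296)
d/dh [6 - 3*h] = -3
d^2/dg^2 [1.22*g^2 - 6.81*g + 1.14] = 2.44000000000000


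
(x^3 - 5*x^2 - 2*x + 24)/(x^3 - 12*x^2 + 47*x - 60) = (x + 2)/(x - 5)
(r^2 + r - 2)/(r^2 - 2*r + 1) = (r + 2)/(r - 1)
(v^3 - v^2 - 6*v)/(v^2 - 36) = v*(v^2 - v - 6)/(v^2 - 36)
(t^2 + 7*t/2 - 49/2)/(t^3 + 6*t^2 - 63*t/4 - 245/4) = 2/(2*t + 5)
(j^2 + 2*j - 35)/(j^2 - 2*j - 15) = (j + 7)/(j + 3)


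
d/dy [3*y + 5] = 3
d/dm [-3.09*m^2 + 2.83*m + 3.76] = 2.83 - 6.18*m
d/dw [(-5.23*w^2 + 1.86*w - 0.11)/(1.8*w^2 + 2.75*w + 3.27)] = (-17.7305*w^2 - 33.8082*w + 6.3847)/(3.24*w^4 + 9.9*w^3 + 19.3345*w^2 + 17.985*w + 10.6929)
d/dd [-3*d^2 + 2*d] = 2 - 6*d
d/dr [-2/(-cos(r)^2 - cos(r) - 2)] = 2*(2*cos(r) + 1)*sin(r)/(cos(r)^2 + cos(r) + 2)^2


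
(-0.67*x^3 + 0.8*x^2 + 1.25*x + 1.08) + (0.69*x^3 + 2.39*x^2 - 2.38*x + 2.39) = 0.0199999999999999*x^3 + 3.19*x^2 - 1.13*x + 3.47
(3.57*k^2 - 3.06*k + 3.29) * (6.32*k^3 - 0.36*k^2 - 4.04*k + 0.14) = 22.5624*k^5 - 20.6244*k^4 + 7.4716*k^3 + 11.6778*k^2 - 13.72*k + 0.4606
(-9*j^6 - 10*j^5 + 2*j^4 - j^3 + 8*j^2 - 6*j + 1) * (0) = 0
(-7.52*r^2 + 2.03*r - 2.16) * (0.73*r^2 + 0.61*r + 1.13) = -5.4896*r^4 - 3.1053*r^3 - 8.8361*r^2 + 0.976299999999999*r - 2.4408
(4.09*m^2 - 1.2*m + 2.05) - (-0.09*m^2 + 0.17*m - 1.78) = 4.18*m^2 - 1.37*m + 3.83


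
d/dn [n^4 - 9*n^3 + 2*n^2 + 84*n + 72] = 4*n^3 - 27*n^2 + 4*n + 84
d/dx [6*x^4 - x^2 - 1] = 24*x^3 - 2*x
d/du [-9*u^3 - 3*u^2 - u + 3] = -27*u^2 - 6*u - 1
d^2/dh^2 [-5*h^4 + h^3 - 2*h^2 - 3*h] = -60*h^2 + 6*h - 4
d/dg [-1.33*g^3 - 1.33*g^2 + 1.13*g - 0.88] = -3.99*g^2 - 2.66*g + 1.13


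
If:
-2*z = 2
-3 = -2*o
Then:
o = 3/2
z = -1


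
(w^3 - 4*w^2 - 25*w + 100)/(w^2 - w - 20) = (w^2 + w - 20)/(w + 4)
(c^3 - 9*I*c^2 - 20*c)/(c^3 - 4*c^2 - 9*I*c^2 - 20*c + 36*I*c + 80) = c/(c - 4)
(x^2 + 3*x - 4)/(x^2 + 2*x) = (x^2 + 3*x - 4)/(x*(x + 2))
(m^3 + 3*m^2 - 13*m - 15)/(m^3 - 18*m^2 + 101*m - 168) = (m^2 + 6*m + 5)/(m^2 - 15*m + 56)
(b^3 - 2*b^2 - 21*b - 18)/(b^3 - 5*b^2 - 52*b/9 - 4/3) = 9*(b^2 + 4*b + 3)/(9*b^2 + 9*b + 2)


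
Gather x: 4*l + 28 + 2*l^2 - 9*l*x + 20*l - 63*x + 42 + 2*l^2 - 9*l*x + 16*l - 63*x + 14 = 4*l^2 + 40*l + x*(-18*l - 126) + 84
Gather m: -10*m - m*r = m*(-r - 10)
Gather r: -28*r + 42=42 - 28*r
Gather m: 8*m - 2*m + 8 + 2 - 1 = 6*m + 9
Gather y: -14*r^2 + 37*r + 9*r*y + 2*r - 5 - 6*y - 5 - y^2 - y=-14*r^2 + 39*r - y^2 + y*(9*r - 7) - 10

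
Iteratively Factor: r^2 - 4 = (r - 2)*(r + 2)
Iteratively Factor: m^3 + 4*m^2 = (m)*(m^2 + 4*m) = m^2*(m + 4)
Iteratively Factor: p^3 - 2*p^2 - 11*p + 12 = (p - 1)*(p^2 - p - 12) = (p - 1)*(p + 3)*(p - 4)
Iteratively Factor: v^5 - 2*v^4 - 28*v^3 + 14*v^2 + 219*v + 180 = (v + 3)*(v^4 - 5*v^3 - 13*v^2 + 53*v + 60) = (v - 4)*(v + 3)*(v^3 - v^2 - 17*v - 15) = (v - 5)*(v - 4)*(v + 3)*(v^2 + 4*v + 3) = (v - 5)*(v - 4)*(v + 1)*(v + 3)*(v + 3)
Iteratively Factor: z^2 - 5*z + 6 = (z - 3)*(z - 2)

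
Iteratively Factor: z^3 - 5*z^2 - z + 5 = (z + 1)*(z^2 - 6*z + 5) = (z - 1)*(z + 1)*(z - 5)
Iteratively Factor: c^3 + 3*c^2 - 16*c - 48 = (c + 4)*(c^2 - c - 12) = (c - 4)*(c + 4)*(c + 3)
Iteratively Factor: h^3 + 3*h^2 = (h)*(h^2 + 3*h) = h^2*(h + 3)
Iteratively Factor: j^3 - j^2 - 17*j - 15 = (j + 3)*(j^2 - 4*j - 5) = (j - 5)*(j + 3)*(j + 1)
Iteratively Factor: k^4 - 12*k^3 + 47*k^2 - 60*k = (k - 5)*(k^3 - 7*k^2 + 12*k) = k*(k - 5)*(k^2 - 7*k + 12) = k*(k - 5)*(k - 4)*(k - 3)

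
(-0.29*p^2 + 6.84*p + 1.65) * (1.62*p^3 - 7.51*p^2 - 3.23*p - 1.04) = -0.4698*p^5 + 13.2587*p^4 - 47.7587*p^3 - 34.1831*p^2 - 12.4431*p - 1.716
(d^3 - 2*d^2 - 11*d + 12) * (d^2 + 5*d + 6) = d^5 + 3*d^4 - 15*d^3 - 55*d^2 - 6*d + 72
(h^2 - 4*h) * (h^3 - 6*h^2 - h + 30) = h^5 - 10*h^4 + 23*h^3 + 34*h^2 - 120*h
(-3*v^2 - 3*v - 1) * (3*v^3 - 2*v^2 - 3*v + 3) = -9*v^5 - 3*v^4 + 12*v^3 + 2*v^2 - 6*v - 3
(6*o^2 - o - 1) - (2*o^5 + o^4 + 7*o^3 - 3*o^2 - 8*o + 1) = -2*o^5 - o^4 - 7*o^3 + 9*o^2 + 7*o - 2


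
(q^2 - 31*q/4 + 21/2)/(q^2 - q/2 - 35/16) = 4*(q - 6)/(4*q + 5)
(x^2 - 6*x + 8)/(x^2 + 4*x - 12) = (x - 4)/(x + 6)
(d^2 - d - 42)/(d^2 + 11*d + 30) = (d - 7)/(d + 5)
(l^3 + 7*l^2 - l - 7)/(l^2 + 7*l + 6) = (l^2 + 6*l - 7)/(l + 6)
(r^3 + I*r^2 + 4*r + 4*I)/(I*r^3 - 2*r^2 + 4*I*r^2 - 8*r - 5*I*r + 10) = (-I*r^2 - r - 2*I)/(r^2 + 4*r - 5)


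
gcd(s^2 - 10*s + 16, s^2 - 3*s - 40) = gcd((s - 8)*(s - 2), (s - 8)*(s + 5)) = s - 8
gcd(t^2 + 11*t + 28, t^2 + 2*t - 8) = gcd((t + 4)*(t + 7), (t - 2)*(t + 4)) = t + 4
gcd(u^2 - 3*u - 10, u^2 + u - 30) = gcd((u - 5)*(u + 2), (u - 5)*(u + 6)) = u - 5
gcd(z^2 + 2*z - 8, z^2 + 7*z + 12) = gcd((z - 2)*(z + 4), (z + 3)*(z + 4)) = z + 4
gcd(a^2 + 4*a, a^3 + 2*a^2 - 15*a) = a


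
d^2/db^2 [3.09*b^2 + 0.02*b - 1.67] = 6.18000000000000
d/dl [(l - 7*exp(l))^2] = -2*(l - 7*exp(l))*(7*exp(l) - 1)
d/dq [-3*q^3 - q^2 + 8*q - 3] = -9*q^2 - 2*q + 8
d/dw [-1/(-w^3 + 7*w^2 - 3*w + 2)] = (-3*w^2 + 14*w - 3)/(w^3 - 7*w^2 + 3*w - 2)^2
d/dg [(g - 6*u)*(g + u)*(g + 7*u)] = 3*g^2 + 4*g*u - 41*u^2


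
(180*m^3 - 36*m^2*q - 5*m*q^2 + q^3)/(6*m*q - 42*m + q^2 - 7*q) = (30*m^2 - 11*m*q + q^2)/(q - 7)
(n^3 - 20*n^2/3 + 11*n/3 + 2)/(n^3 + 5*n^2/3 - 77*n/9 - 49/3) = 3*(3*n^3 - 20*n^2 + 11*n + 6)/(9*n^3 + 15*n^2 - 77*n - 147)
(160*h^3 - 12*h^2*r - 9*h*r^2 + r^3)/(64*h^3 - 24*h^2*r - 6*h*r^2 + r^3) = (-5*h + r)/(-2*h + r)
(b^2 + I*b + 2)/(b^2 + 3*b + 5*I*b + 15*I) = (b^2 + I*b + 2)/(b^2 + b*(3 + 5*I) + 15*I)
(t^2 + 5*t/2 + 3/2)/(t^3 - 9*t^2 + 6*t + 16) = (t + 3/2)/(t^2 - 10*t + 16)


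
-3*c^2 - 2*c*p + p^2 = (-3*c + p)*(c + p)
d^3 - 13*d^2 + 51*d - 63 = (d - 7)*(d - 3)^2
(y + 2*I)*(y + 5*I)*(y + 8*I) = y^3 + 15*I*y^2 - 66*y - 80*I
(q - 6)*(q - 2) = q^2 - 8*q + 12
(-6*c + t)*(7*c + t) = -42*c^2 + c*t + t^2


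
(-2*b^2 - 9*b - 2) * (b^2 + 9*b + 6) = -2*b^4 - 27*b^3 - 95*b^2 - 72*b - 12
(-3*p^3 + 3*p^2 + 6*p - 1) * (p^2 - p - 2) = -3*p^5 + 6*p^4 + 9*p^3 - 13*p^2 - 11*p + 2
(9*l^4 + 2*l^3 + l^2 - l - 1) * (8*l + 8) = 72*l^5 + 88*l^4 + 24*l^3 - 16*l - 8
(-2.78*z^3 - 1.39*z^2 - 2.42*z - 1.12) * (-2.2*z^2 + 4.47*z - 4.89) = 6.116*z^5 - 9.3686*z^4 + 12.7049*z^3 - 1.5563*z^2 + 6.8274*z + 5.4768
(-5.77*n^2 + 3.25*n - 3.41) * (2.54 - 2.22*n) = 12.8094*n^3 - 21.8708*n^2 + 15.8252*n - 8.6614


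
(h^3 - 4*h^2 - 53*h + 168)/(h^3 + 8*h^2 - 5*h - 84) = (h - 8)/(h + 4)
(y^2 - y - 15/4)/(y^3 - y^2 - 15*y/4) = 1/y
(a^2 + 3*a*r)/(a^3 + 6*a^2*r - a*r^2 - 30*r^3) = a/(a^2 + 3*a*r - 10*r^2)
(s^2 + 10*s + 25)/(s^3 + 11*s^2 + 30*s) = (s + 5)/(s*(s + 6))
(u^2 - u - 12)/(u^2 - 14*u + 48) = (u^2 - u - 12)/(u^2 - 14*u + 48)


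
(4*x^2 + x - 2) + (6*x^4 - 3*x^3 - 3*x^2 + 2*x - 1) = 6*x^4 - 3*x^3 + x^2 + 3*x - 3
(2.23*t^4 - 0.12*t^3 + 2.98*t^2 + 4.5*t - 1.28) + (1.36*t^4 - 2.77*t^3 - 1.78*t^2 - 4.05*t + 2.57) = 3.59*t^4 - 2.89*t^3 + 1.2*t^2 + 0.45*t + 1.29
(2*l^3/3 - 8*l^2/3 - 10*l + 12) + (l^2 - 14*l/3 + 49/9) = 2*l^3/3 - 5*l^2/3 - 44*l/3 + 157/9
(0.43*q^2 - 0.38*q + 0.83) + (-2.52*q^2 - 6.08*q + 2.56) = -2.09*q^2 - 6.46*q + 3.39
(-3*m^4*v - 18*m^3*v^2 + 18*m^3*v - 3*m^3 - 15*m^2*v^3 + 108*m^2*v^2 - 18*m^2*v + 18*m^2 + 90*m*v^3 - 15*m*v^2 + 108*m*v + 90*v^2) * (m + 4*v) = -3*m^5*v - 30*m^4*v^2 + 18*m^4*v - 3*m^4 - 87*m^3*v^3 + 180*m^3*v^2 - 30*m^3*v + 18*m^3 - 60*m^2*v^4 + 522*m^2*v^3 - 87*m^2*v^2 + 180*m^2*v + 360*m*v^4 - 60*m*v^3 + 522*m*v^2 + 360*v^3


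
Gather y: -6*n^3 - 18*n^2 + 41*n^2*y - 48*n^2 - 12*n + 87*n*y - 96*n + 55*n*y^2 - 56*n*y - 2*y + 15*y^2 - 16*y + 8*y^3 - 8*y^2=-6*n^3 - 66*n^2 - 108*n + 8*y^3 + y^2*(55*n + 7) + y*(41*n^2 + 31*n - 18)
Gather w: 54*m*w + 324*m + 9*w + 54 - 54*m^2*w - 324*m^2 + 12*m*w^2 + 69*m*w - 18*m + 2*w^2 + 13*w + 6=-324*m^2 + 306*m + w^2*(12*m + 2) + w*(-54*m^2 + 123*m + 22) + 60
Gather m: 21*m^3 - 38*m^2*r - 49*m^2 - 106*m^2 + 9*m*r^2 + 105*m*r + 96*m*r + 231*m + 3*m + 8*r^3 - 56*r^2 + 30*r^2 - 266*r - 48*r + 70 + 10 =21*m^3 + m^2*(-38*r - 155) + m*(9*r^2 + 201*r + 234) + 8*r^3 - 26*r^2 - 314*r + 80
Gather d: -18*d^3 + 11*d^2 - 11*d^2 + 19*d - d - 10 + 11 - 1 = -18*d^3 + 18*d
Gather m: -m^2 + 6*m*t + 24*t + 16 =-m^2 + 6*m*t + 24*t + 16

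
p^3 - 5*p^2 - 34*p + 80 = (p - 8)*(p - 2)*(p + 5)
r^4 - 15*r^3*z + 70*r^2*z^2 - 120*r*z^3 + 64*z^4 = (r - 8*z)*(r - 4*z)*(r - 2*z)*(r - z)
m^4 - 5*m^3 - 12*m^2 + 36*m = m*(m - 6)*(m - 2)*(m + 3)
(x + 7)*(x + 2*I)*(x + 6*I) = x^3 + 7*x^2 + 8*I*x^2 - 12*x + 56*I*x - 84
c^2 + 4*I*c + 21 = (c - 3*I)*(c + 7*I)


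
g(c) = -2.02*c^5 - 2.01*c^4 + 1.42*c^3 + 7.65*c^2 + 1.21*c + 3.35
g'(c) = -10.1*c^4 - 8.04*c^3 + 4.26*c^2 + 15.3*c + 1.21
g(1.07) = 9.67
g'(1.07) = -0.63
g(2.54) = -218.17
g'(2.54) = -484.59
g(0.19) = 3.86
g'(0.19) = 4.20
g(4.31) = -3433.49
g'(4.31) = -3982.64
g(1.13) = 9.54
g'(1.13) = -4.13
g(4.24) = -3163.46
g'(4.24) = -3734.44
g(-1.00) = 8.38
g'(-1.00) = -11.89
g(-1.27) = 12.69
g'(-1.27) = -21.16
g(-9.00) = 105668.30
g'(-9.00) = -60196.37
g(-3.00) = 358.28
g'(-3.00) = -607.37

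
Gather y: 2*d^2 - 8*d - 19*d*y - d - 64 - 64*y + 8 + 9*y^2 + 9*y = 2*d^2 - 9*d + 9*y^2 + y*(-19*d - 55) - 56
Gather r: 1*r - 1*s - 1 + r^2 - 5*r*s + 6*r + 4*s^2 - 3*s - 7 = r^2 + r*(7 - 5*s) + 4*s^2 - 4*s - 8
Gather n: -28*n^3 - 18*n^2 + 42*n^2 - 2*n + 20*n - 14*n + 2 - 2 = -28*n^3 + 24*n^2 + 4*n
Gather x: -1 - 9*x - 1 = -9*x - 2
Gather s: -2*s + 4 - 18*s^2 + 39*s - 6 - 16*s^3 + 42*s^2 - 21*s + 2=-16*s^3 + 24*s^2 + 16*s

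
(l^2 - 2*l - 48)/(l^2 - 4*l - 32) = (l + 6)/(l + 4)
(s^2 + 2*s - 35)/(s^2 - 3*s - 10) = (s + 7)/(s + 2)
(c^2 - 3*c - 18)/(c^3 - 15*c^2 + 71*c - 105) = (c^2 - 3*c - 18)/(c^3 - 15*c^2 + 71*c - 105)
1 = 1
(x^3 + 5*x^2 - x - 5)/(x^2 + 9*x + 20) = (x^2 - 1)/(x + 4)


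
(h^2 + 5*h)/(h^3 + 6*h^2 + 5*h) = 1/(h + 1)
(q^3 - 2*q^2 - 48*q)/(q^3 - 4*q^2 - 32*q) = (q + 6)/(q + 4)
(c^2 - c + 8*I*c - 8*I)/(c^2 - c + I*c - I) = (c + 8*I)/(c + I)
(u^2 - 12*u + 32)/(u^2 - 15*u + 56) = (u - 4)/(u - 7)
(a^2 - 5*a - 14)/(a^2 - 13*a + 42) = (a + 2)/(a - 6)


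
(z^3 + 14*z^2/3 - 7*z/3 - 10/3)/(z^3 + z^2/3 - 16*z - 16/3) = (3*z^3 + 14*z^2 - 7*z - 10)/(3*z^3 + z^2 - 48*z - 16)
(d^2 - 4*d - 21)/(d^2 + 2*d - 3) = (d - 7)/(d - 1)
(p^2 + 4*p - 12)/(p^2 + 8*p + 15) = (p^2 + 4*p - 12)/(p^2 + 8*p + 15)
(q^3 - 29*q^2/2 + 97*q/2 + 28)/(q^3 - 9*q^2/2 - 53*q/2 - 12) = (q - 7)/(q + 3)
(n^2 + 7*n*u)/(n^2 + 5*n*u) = (n + 7*u)/(n + 5*u)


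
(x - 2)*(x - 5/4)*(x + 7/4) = x^3 - 3*x^2/2 - 51*x/16 + 35/8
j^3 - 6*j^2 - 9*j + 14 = (j - 7)*(j - 1)*(j + 2)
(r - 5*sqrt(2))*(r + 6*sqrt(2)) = r^2 + sqrt(2)*r - 60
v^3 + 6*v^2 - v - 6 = (v - 1)*(v + 1)*(v + 6)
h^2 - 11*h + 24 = (h - 8)*(h - 3)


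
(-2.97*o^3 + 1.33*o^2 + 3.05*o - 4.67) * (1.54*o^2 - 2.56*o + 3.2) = -4.5738*o^5 + 9.6514*o^4 - 8.2118*o^3 - 10.7438*o^2 + 21.7152*o - 14.944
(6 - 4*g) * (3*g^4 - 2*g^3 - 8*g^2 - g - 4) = -12*g^5 + 26*g^4 + 20*g^3 - 44*g^2 + 10*g - 24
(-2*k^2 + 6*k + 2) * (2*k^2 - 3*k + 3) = -4*k^4 + 18*k^3 - 20*k^2 + 12*k + 6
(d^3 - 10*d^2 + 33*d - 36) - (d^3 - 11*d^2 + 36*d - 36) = d^2 - 3*d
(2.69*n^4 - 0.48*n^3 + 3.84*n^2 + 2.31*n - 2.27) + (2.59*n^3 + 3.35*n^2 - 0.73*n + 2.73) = 2.69*n^4 + 2.11*n^3 + 7.19*n^2 + 1.58*n + 0.46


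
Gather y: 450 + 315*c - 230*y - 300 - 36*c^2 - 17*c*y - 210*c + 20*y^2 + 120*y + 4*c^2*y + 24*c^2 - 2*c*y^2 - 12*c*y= -12*c^2 + 105*c + y^2*(20 - 2*c) + y*(4*c^2 - 29*c - 110) + 150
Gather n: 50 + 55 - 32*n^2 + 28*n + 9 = -32*n^2 + 28*n + 114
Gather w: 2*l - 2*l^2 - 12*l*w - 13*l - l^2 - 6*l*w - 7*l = -3*l^2 - 18*l*w - 18*l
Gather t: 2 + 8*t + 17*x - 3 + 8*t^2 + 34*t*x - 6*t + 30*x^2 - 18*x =8*t^2 + t*(34*x + 2) + 30*x^2 - x - 1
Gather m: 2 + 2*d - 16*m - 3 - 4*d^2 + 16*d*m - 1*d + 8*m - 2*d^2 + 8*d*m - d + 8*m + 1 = -6*d^2 + 24*d*m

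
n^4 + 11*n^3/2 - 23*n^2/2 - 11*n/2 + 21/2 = (n - 3/2)*(n - 1)*(n + 1)*(n + 7)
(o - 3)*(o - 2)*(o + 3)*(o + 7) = o^4 + 5*o^3 - 23*o^2 - 45*o + 126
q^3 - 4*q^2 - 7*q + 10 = (q - 5)*(q - 1)*(q + 2)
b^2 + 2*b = b*(b + 2)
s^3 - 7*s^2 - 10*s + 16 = (s - 8)*(s - 1)*(s + 2)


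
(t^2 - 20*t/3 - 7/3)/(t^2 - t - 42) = (t + 1/3)/(t + 6)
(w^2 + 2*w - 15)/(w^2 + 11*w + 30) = (w - 3)/(w + 6)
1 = 1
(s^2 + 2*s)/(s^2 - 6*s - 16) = s/(s - 8)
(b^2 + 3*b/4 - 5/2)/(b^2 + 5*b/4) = (4*b^2 + 3*b - 10)/(b*(4*b + 5))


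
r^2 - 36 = (r - 6)*(r + 6)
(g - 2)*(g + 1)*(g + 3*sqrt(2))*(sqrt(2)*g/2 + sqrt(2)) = sqrt(2)*g^4/2 + sqrt(2)*g^3/2 + 3*g^3 - 2*sqrt(2)*g^2 + 3*g^2 - 12*g - 2*sqrt(2)*g - 12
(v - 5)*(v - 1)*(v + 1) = v^3 - 5*v^2 - v + 5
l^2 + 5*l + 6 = (l + 2)*(l + 3)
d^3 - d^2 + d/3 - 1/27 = (d - 1/3)^3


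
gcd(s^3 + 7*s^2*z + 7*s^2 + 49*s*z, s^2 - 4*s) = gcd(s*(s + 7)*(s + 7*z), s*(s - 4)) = s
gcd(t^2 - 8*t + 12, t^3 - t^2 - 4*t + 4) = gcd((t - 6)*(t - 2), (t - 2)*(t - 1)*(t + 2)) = t - 2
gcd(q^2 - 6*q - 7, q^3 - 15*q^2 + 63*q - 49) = q - 7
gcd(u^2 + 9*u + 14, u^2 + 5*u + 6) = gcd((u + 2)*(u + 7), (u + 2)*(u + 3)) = u + 2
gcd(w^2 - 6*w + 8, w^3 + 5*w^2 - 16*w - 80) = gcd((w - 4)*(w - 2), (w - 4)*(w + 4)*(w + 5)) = w - 4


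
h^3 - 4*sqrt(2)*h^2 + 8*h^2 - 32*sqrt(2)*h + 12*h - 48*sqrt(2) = (h + 2)*(h + 6)*(h - 4*sqrt(2))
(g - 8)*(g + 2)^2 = g^3 - 4*g^2 - 28*g - 32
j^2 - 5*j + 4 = (j - 4)*(j - 1)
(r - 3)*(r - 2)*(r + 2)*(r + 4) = r^4 + r^3 - 16*r^2 - 4*r + 48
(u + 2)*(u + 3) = u^2 + 5*u + 6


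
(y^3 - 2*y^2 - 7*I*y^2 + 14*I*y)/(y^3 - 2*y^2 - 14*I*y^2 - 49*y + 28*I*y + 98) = y/(y - 7*I)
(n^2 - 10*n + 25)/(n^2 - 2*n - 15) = (n - 5)/(n + 3)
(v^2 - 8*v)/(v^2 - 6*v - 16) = v/(v + 2)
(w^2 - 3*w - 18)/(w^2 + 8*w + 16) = (w^2 - 3*w - 18)/(w^2 + 8*w + 16)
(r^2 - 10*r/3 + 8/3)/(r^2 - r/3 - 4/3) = (r - 2)/(r + 1)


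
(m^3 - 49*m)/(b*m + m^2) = (m^2 - 49)/(b + m)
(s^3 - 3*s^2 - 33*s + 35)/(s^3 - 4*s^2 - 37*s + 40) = (s - 7)/(s - 8)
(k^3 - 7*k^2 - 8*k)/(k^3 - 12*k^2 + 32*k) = (k + 1)/(k - 4)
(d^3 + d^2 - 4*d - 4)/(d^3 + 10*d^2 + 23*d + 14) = (d - 2)/(d + 7)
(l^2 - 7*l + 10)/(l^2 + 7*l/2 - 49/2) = 2*(l^2 - 7*l + 10)/(2*l^2 + 7*l - 49)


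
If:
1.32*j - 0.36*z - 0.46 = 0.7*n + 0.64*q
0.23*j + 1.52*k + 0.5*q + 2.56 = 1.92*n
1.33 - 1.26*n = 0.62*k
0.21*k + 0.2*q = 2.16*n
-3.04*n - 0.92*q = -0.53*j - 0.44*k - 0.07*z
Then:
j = -16.80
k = 3.30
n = -0.57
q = -9.62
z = -44.68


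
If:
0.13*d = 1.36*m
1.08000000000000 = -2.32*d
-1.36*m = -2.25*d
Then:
No Solution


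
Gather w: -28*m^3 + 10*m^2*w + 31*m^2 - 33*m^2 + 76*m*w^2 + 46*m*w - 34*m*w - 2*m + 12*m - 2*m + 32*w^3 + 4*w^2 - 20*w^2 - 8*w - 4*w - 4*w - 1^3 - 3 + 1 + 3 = -28*m^3 - 2*m^2 + 8*m + 32*w^3 + w^2*(76*m - 16) + w*(10*m^2 + 12*m - 16)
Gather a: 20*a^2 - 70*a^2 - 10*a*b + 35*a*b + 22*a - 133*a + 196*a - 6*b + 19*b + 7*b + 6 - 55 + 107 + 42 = -50*a^2 + a*(25*b + 85) + 20*b + 100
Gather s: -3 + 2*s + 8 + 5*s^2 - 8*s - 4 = 5*s^2 - 6*s + 1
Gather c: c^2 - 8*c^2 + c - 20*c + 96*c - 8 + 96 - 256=-7*c^2 + 77*c - 168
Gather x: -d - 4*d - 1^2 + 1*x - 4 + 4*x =-5*d + 5*x - 5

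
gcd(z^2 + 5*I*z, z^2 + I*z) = z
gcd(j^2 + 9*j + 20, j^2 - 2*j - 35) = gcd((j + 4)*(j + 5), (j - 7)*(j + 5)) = j + 5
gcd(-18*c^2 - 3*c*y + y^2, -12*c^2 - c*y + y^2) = 3*c + y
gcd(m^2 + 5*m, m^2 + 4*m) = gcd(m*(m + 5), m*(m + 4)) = m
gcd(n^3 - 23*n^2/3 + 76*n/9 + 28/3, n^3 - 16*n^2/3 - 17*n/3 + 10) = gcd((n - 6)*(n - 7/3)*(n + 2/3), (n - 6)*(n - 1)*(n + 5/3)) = n - 6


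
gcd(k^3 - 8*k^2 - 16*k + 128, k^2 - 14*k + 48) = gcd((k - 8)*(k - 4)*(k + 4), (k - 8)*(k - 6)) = k - 8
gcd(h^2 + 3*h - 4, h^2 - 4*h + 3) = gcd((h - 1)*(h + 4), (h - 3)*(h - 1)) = h - 1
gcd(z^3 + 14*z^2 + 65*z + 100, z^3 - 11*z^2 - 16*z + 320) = z + 5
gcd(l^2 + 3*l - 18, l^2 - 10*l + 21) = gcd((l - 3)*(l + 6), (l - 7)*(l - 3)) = l - 3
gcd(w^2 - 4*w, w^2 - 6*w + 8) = w - 4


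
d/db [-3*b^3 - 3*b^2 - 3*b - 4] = -9*b^2 - 6*b - 3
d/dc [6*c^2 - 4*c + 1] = 12*c - 4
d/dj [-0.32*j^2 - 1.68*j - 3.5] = -0.64*j - 1.68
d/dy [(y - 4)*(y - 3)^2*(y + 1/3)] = 4*y^3 - 29*y^2 + 178*y/3 - 25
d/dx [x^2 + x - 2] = 2*x + 1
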